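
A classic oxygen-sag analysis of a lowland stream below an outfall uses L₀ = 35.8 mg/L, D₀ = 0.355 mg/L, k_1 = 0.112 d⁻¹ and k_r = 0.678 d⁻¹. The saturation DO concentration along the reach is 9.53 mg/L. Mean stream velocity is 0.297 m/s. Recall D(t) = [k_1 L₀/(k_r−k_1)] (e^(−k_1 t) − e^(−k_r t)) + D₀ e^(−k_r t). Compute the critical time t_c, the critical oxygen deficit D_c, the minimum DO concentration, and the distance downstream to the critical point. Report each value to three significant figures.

t_c = [1/(k_r−k_1)] ln[(k_r/k_1)(1 − D₀(k_r−k_1)/(k_1 L₀))]
= [1/(0.678−0.112)] ln[(0.678/0.112)(1 − 0.355×0.5660/(0.112×35.8))]
= (1/0.5660) ln[6.054 × 0.9499] = 1.767 × ln(5.750) = 1.767 × 1.749 = 3.091 d.
L(t_c) = L₀ e^(−k_1 t_c) = 35.8 × 0.7074 = 25.33 mg/L, and at the critical point k_r D_c = k_1 L, so D_c = (0.112/0.678) × 25.33 = 4.184 mg/L.
Minimum DO = C_s − D_c = 9.53 − 4.184 = 5.346 mg/L.
x_c = v t_c = 0.297 m/s × 3.091 d × 86400 s/d = 79310 m ≈ 79.3 km.

t_c ≈ 3.09 d; D_c ≈ 4.18 mg/L; min DO ≈ 5.35 mg/L; x_c ≈ 79.3 km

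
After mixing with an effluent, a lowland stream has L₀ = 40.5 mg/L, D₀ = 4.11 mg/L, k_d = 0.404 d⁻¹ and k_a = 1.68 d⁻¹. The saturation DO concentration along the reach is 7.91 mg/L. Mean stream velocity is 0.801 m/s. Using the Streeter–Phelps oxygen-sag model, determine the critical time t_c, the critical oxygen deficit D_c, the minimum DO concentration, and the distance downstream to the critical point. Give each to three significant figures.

With k_a/k_d = 4.158 and 1 − D₀(k_a−k_d)/(k_d L₀) = 0.6795,
t_c = ln(4.158 × 0.6795) / (1.68 − 0.404) = ln(2.826) / 1.276 = 1.039/1.276 = 0.8140 d.
L(t_c) = L₀ e^(−k_d t_c) = 40.5 × 0.7197 = 29.15 mg/L, and at the critical point k_a D_c = k_d L, so D_c = (0.404/1.68) × 29.15 = 7.010 mg/L.
Minimum DO = C_s − D_c = 7.91 − 7.010 = 0.9003 mg/L.
x_c = v t_c = 0.801 m/s × 0.8140 d × 86400 s/d = 56340 m ≈ 56.3 km.

t_c ≈ 0.814 d; D_c ≈ 7.01 mg/L; min DO ≈ 0.900 mg/L; x_c ≈ 56.3 km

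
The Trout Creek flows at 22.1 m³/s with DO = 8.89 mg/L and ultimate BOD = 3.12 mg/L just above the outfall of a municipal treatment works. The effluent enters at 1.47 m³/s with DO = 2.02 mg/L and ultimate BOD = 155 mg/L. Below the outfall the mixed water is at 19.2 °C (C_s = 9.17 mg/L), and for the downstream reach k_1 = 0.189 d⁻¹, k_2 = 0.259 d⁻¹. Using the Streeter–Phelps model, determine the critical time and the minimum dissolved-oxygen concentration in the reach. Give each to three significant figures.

t_c ≈ 4.20 d; minimum DO ≈ 5.02 mg/L

Mixed DO = (22.1×8.89 + 1.47×2.02)/(22.1+1.47) = 199.4/23.57 = 8.462 mg/L.
Mixed L₀ = (22.1×3.12 + 1.47×155)/(23.57) = 296.8/23.57 = 12.59 mg/L.
Initial deficit D₀ = C_s − DO₀ = 9.17 − 8.462 = 0.7085 mg/L.
t_c = (1/0.07000) ln[(0.259/0.189)(1 − 0.7085×0.07000/(0.189×12.59))] = 14.29 × ln(1.342) = 4.200 d.
D_c = (0.189/0.259) × 12.59 × e^(−0.189×4.200) = 0.7297 × 12.59 × 0.4521 = 4.154 mg/L.
Minimum DO = 9.17 − 4.154 = 5.016 mg/L.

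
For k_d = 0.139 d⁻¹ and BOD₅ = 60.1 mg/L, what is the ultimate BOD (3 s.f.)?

BOD₅ = L₀(1 − e^(−5k_d)) ⇒ L₀ = BOD₅ / (1 − e^(−5×0.139))
= 60.1 / (1 − 0.4991) = 60.1 / 0.5009 = 120.0 mg/L.

L₀ ≈ 120 mg/L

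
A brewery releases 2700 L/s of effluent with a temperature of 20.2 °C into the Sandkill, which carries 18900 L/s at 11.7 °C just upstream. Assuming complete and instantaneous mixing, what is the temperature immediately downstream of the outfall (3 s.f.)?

12.8 °C

Flow-weighted mixing: C = (Q_r C_r + Q_w C_w)/(Q_r + Q_w)
= (18900×11.7 + 2700×20.2)/(18900 + 2700) = 275700/21600 = 12.76 °C.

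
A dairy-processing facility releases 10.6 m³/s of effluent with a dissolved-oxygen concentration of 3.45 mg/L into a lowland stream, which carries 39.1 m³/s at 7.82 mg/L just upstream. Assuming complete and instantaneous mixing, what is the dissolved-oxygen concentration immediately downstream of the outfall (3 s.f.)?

Flow-weighted mixing: C = (Q_r C_r + Q_w C_w)/(Q_r + Q_w)
= (39.1×7.82 + 10.6×3.45)/(39.1 + 10.6) = 342.3/49.70 = 6.888 mg/L.

6.89 mg/L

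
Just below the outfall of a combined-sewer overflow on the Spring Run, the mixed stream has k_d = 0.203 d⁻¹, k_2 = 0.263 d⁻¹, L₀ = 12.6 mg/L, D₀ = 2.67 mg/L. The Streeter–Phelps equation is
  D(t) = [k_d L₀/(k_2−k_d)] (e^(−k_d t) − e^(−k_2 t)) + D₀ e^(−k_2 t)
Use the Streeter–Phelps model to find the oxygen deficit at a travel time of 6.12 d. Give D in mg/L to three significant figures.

k_d L₀/(k_2−k_d) = 0.203×12.6/(0.263−0.203) = 2.558/0.06000 = 42.63 mg/L.
e^(−k_d t) = e^(−0.203×6.120) = 0.2887; e^(−k_2 t) = e^(−0.263×6.120) = 0.2000.
D = 42.63 × (0.2887 − 0.2000) + 2.67 × 0.2000 = 3.782 + 0.5339 = 4.316 mg/L.

D ≈ 4.32 mg/L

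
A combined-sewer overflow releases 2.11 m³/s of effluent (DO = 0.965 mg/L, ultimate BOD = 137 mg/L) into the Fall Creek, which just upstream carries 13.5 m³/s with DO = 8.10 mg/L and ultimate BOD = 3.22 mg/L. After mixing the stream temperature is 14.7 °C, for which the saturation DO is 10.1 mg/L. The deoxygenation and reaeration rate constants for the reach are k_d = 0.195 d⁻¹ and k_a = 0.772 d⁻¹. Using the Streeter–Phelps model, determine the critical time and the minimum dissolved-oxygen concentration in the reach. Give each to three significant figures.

t_c ≈ 1.47 d; minimum DO ≈ 6.06 mg/L

Mixed DO = (13.5×8.10 + 2.11×0.965)/(13.5+2.11) = 111.4/15.61 = 7.136 mg/L.
Mixed L₀ = (13.5×3.22 + 2.11×137)/(15.61) = 332.5/15.61 = 21.30 mg/L.
Initial deficit D₀ = C_s − DO₀ = 10.1 − 7.136 = 2.964 mg/L.
t_c = (1/0.5770) ln[(0.772/0.195)(1 − 2.964×0.5770/(0.195×21.30))] = 1.733 × ln(2.329) = 1.465 d.
D_c = (0.195/0.772) × 21.30 × e^(−0.195×1.465) = 0.2526 × 21.30 × 0.7515 = 4.044 mg/L.
Minimum DO = 10.1 − 4.044 = 6.056 mg/L.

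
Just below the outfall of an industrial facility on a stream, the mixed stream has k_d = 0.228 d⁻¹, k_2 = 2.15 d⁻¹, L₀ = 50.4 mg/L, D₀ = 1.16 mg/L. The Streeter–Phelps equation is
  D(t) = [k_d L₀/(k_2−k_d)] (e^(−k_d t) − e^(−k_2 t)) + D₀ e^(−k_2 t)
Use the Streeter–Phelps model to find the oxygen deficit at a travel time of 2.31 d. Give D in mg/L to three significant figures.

D ≈ 3.50 mg/L

k_d L₀/(k_2−k_d) = 0.228×50.4/(2.15−0.228) = 11.49/1.922 = 5.979 mg/L.
e^(−k_d t) = e^(−0.228×2.310) = 0.5906; e^(−k_2 t) = e^(−2.15×2.310) = 0.006967.
D = 5.979 × (0.5906 − 0.006967) + 1.16 × 0.006967 = 3.489 + 0.008082 = 3.497 mg/L.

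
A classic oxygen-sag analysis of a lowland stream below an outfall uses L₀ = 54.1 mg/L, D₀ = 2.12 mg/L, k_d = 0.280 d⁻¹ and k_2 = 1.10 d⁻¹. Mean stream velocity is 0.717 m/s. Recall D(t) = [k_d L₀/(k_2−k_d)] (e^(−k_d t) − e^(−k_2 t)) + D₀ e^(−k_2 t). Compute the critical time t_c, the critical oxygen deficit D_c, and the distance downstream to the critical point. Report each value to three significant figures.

At the critical point dD/dt = 0, so k_d L₀ e^(−k_d t) = k_2 D. Substituting D(t) from the Streeter–Phelps equation and solving for t gives
t_c = ln[(k_2/k_d)(1 − D₀(k_2−k_d)/(k_d L₀))] / (k_2−k_d).
Here k_2−k_d = 0.8200 d⁻¹ and 1 − D₀(k_2−k_d)/(k_d L₀) = 1 − 2.12×0.8200/(0.280×54.1) = 0.8852, so
t_c = ln(3.929 × 0.8852) / 0.8200 = 1.246 / 0.8200 = 1.520 d.
L(t_c) = L₀ e^(−k_d t_c) = 54.1 × 0.6534 = 35.35 mg/L, and at the critical point k_2 D_c = k_d L, so D_c = (0.280/1.10) × 35.35 = 8.998 mg/L.
x_c = v t_c = 0.717 m/s × 1.520 d × 86400 s/d = 94160 m ≈ 94.2 km.

t_c ≈ 1.52 d; D_c ≈ 9.00 mg/L; x_c ≈ 94.2 km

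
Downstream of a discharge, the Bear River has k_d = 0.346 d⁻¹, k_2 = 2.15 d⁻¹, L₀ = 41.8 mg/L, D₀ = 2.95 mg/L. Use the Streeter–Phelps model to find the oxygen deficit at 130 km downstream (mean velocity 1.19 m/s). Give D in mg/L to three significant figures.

Travel time t = x/v = 130 km / (1.19 m/s) = 130000 m / 1.19 m/s = 109200 s = 1.264 d.
k_d L₀/(k_2−k_d) = 0.346×41.8/(2.15−0.346) = 14.46/1.804 = 8.017 mg/L.
e^(−k_d t) = e^(−0.346×1.264) = 0.6457; e^(−k_2 t) = e^(−2.15×1.264) = 0.06598.
D = 8.017 × (0.6457 − 0.06598) + 2.95 × 0.06598 = 4.647 + 0.1946 = 4.842 mg/L.

D ≈ 4.84 mg/L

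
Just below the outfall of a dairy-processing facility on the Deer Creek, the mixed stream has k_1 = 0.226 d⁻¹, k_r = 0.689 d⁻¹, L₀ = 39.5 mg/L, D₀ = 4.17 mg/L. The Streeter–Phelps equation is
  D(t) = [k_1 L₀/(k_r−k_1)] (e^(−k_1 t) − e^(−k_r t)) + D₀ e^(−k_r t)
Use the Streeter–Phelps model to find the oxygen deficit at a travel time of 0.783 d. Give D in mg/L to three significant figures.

k_1 L₀/(k_r−k_1) = 0.226×39.5/(0.689−0.226) = 8.927/0.4630 = 19.28 mg/L.
e^(−k_1 t) = e^(−0.226×0.7830) = 0.8378; e^(−k_r t) = e^(−0.689×0.7830) = 0.5830.
D = 19.28 × (0.8378 − 0.5830) + 4.17 × 0.5830 = 4.912 + 2.431 = 7.343 mg/L.

D ≈ 7.34 mg/L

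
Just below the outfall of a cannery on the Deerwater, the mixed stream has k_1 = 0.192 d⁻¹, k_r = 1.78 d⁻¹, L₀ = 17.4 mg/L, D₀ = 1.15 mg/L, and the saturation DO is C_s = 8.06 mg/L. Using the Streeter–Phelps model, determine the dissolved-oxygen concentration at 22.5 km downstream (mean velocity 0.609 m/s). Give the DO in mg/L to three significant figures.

DO ≈ 6.57 mg/L

Travel time t = x/v = 22.5 km / (0.609 m/s) = 22500 m / 0.609 m/s = 36950 s = 0.4276 d.
k_1 L₀/(k_r−k_1) = 0.192×17.4/(1.78−0.192) = 3.341/1.588 = 2.104 mg/L.
e^(−k_1 t) = e^(−0.192×0.4276) = 0.9212; e^(−k_r t) = e^(−1.78×0.4276) = 0.4671.
D = 2.104 × (0.9212 − 0.4671) + 1.15 × 0.4671 = 0.9552 + 0.5372 = 1.492 mg/L.
DO = C_s − D = 8.06 − 1.492 = 6.568 mg/L.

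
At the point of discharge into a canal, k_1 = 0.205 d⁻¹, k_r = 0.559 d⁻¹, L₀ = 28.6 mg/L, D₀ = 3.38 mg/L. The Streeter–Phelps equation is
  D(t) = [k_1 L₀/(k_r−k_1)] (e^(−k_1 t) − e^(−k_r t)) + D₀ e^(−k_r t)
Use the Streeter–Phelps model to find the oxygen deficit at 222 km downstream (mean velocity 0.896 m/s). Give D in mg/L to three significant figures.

Travel time t = x/v = 222 km / (0.896 m/s) = 222000 m / 0.896 m/s = 247800 s = 2.868 d.
k_1 L₀/(k_r−k_1) = 0.205×28.6/(0.559−0.205) = 5.863/0.3540 = 16.56 mg/L.
e^(−k_1 t) = e^(−0.205×2.868) = 0.5555; e^(−k_r t) = e^(−0.559×2.868) = 0.2013.
D = 16.56 × (0.5555 − 0.2013) + 3.38 × 0.2013 = 5.867 + 0.6803 = 6.547 mg/L.

D ≈ 6.55 mg/L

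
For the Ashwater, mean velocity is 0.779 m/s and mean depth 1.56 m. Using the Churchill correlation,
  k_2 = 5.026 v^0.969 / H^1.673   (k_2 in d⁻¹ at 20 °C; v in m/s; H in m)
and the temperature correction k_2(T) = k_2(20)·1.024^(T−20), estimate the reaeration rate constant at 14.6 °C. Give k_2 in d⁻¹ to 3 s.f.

k_2 ≈ 1.65 d⁻¹

k_2(20) = 5.026 × 0.779^0.969 / 1.56^1.673 = 5.026 × 0.7851 / 2.104 = 1.875 d⁻¹.
k_2(14.6) = 1.875 × 1.024^(14.6−20) = 1.875 × 0.8798 = 1.650 d⁻¹.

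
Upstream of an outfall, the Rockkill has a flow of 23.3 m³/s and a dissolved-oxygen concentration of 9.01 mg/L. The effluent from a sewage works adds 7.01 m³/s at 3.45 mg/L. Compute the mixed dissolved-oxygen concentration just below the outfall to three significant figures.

7.72 mg/L

Flow-weighted mixing: C = (Q_r C_r + Q_w C_w)/(Q_r + Q_w)
= (23.3×9.01 + 7.01×3.45)/(23.3 + 7.01) = 234.1/30.31 = 7.724 mg/L.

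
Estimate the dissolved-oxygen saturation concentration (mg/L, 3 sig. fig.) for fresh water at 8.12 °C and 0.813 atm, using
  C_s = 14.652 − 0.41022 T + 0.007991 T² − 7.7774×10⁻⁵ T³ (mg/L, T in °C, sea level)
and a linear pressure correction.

At sea level: C_s = 14.652 − 0.41022×8.12 + 0.007991×8.12² − 7.7774×10⁻⁵×8.12³ = 11.81 mg/L.
Pressure correction: C_s' = 11.81 × 0.813 = 9.598 mg/L.

C_s ≈ 9.60 mg/L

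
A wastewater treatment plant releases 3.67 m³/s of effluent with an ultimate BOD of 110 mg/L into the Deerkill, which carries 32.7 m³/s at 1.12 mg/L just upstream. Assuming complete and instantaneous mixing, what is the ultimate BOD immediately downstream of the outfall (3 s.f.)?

12.1 mg/L

Flow-weighted mixing: C = (Q_r C_r + Q_w C_w)/(Q_r + Q_w)
= (32.7×1.12 + 3.67×110)/(32.7 + 3.67) = 440.3/36.37 = 12.11 mg/L.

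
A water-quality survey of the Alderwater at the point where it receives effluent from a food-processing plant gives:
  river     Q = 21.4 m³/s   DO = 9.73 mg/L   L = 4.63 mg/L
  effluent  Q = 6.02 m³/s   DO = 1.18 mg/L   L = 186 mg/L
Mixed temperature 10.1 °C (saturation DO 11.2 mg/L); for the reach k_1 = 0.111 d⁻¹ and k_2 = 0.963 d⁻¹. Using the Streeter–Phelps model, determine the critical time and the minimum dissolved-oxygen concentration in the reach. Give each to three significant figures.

t_c ≈ 1.52 d; minimum DO ≈ 6.87 mg/L

Mixed DO = (21.4×9.73 + 6.02×1.18)/(21.4+6.02) = 215.3/27.42 = 7.853 mg/L.
Mixed L₀ = (21.4×4.63 + 6.02×186)/(27.42) = 1219/27.42 = 44.45 mg/L.
Initial deficit D₀ = C_s − DO₀ = 11.2 − 7.853 = 3.347 mg/L.
t_c = (1/0.8520) ln[(0.963/0.111)(1 − 3.347×0.8520/(0.111×44.45))] = 1.174 × ln(3.661) = 1.523 d.
D_c = (0.111/0.963) × 44.45 × e^(−0.111×1.523) = 0.1153 × 44.45 × 0.8444 = 4.326 mg/L.
Minimum DO = 11.2 − 4.326 = 6.874 mg/L.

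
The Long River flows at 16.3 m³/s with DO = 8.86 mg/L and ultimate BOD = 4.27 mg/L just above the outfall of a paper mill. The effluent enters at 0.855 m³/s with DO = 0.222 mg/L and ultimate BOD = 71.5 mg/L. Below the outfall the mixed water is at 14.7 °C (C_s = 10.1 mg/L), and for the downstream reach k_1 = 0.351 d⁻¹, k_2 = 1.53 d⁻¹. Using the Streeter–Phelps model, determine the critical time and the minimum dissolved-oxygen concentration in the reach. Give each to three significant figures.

t_c ≈ 0.118 d; minimum DO ≈ 8.42 mg/L

Mixed DO = (16.3×8.86 + 0.855×0.222)/(16.3+0.855) = 144.6/17.16 = 8.429 mg/L.
Mixed L₀ = (16.3×4.27 + 0.855×71.5)/(17.16) = 130.7/17.16 = 7.621 mg/L.
Initial deficit D₀ = C_s − DO₀ = 10.1 − 8.429 = 1.671 mg/L.
t_c = (1/1.179) ln[(1.53/0.351)(1 − 1.671×1.179/(0.351×7.621))] = 0.8482 × ln(1.149) = 0.1181 d.
D_c = (0.351/1.53) × 7.621 × e^(−0.351×0.1181) = 0.2294 × 7.621 × 0.9594 = 1.677 mg/L.
Minimum DO = 10.1 − 1.677 = 8.423 mg/L.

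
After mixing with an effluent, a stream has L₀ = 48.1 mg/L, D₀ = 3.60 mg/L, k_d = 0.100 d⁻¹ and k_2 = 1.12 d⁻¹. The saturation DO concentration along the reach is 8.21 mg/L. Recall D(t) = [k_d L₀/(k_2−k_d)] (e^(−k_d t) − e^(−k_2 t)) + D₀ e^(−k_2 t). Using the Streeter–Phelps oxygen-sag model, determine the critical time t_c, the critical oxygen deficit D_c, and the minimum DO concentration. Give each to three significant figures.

At the critical point dD/dt = 0, so k_d L₀ e^(−k_d t) = k_2 D. Substituting D(t) from the Streeter–Phelps equation and solving for t gives
t_c = ln[(k_2/k_d)(1 − D₀(k_2−k_d)/(k_d L₀))] / (k_2−k_d).
Here k_2−k_d = 1.020 d⁻¹ and 1 − D₀(k_2−k_d)/(k_d L₀) = 1 − 3.60×1.020/(0.100×48.1) = 0.2366, so
t_c = ln(11.20 × 0.2366) / 1.020 = 0.9745 / 1.020 = 0.9554 d.
D_c = (k_d/k_2) L₀ e^(−k_d t_c) = (0.100/1.12) × 48.1 × e^(−0.100×0.9554) = 0.08929 × 48.1 × 0.9089 = 3.903 mg/L.
Minimum DO = C_s − D_c = 8.21 − 3.903 = 4.307 mg/L.

t_c ≈ 0.955 d; D_c ≈ 3.90 mg/L; min DO ≈ 4.31 mg/L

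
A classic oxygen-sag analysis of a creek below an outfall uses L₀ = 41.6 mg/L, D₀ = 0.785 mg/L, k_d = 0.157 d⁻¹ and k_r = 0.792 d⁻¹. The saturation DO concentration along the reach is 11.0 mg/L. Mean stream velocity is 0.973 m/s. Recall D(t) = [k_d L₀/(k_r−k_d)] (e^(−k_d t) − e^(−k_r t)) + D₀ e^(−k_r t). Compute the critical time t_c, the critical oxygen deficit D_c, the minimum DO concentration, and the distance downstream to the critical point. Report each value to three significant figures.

t_c ≈ 2.42 d; D_c ≈ 5.64 mg/L; min DO ≈ 5.36 mg/L; x_c ≈ 204 km

With k_r/k_d = 5.045 and 1 − D₀(k_r−k_d)/(k_d L₀) = 0.9237,
t_c = ln(5.045 × 0.9237) / (0.792 − 0.157) = ln(4.660) / 0.6350 = 1.539/0.6350 = 2.424 d.
L(t_c) = L₀ e^(−k_d t_c) = 41.6 × 0.6835 = 28.43 mg/L, and at the critical point k_r D_c = k_d L, so D_c = (0.157/0.792) × 28.43 = 5.637 mg/L.
Minimum DO = C_s − D_c = 11.0 − 5.637 = 5.363 mg/L.
x_c = v t_c = 0.973 m/s × 2.424 d × 86400 s/d = 203700 m ≈ 204 km.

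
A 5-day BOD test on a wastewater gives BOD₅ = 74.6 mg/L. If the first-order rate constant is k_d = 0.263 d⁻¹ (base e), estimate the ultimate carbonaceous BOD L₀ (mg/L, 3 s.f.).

L₀ ≈ 102 mg/L

BOD₅ = L₀(1 − e^(−5k_d)) ⇒ L₀ = BOD₅ / (1 − e^(−5×0.263))
= 74.6 / (1 − 0.2685) = 74.6 / 0.7315 = 102.0 mg/L.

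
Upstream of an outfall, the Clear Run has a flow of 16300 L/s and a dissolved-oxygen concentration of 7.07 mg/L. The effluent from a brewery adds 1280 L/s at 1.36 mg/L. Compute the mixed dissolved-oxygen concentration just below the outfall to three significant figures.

Flow-weighted mixing: C = (Q_r C_r + Q_w C_w)/(Q_r + Q_w)
= (16300×7.07 + 1280×1.36)/(16300 + 1280) = 117000/17580 = 6.654 mg/L.

6.65 mg/L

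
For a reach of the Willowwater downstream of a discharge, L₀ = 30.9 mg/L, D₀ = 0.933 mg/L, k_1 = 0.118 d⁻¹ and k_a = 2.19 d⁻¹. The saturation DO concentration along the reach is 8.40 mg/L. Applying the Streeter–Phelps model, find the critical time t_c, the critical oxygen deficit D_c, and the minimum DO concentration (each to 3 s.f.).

At the critical point dD/dt = 0, so k_1 L₀ e^(−k_1 t) = k_a D. Substituting D(t) from the Streeter–Phelps equation and solving for t gives
t_c = ln[(k_a/k_1)(1 − D₀(k_a−k_1)/(k_1 L₀))] / (k_a−k_1).
Here k_a−k_1 = 2.072 d⁻¹ and 1 − D₀(k_a−k_1)/(k_1 L₀) = 1 − 0.933×2.072/(0.118×30.9) = 0.4698, so
t_c = ln(18.56 × 0.4698) / 2.072 = 2.166 / 2.072 = 1.045 d.
L(t_c) = L₀ e^(−k_1 t_c) = 30.9 × 0.8840 = 27.31 mg/L, and at the critical point k_a D_c = k_1 L, so D_c = (0.118/2.19) × 27.31 = 1.472 mg/L.
Minimum DO = C_s − D_c = 8.40 − 1.472 = 6.928 mg/L.

t_c ≈ 1.05 d; D_c ≈ 1.47 mg/L; min DO ≈ 6.93 mg/L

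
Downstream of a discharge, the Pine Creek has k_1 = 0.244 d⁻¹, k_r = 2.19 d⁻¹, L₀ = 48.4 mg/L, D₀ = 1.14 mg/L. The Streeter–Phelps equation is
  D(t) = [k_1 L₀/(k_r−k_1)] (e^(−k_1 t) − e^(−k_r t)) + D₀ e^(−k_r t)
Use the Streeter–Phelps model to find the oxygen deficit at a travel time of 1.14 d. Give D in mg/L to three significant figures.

D ≈ 4.19 mg/L

k_1 L₀/(k_r−k_1) = 0.244×48.4/(2.19−0.244) = 11.81/1.946 = 6.069 mg/L.
e^(−k_1 t) = e^(−0.244×1.140) = 0.7572; e^(−k_r t) = e^(−2.19×1.140) = 0.08236.
D = 6.069 × (0.7572 − 0.08236) + 1.14 × 0.08236 = 4.095 + 0.09390 = 4.189 mg/L.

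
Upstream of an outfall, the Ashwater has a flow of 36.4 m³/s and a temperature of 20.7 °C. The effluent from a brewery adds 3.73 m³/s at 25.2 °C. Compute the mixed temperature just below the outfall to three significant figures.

Flow-weighted mixing: C = (Q_r C_r + Q_w C_w)/(Q_r + Q_w)
= (36.4×20.7 + 3.73×25.2)/(36.4 + 3.73) = 847.5/40.13 = 21.12 °C.

21.1 °C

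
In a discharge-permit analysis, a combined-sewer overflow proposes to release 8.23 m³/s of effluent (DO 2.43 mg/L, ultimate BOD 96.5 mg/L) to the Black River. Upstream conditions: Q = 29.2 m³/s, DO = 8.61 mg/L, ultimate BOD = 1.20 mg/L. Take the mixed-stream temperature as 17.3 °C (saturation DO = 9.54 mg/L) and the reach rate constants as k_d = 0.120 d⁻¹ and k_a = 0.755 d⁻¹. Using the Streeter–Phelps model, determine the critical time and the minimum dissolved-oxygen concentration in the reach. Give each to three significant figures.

t_c ≈ 1.65 d; minimum DO ≈ 6.65 mg/L

Mixed DO = (29.2×8.61 + 8.23×2.43)/(29.2+8.23) = 271.4/37.43 = 7.251 mg/L.
Mixed L₀ = (29.2×1.20 + 8.23×96.5)/(37.43) = 829.2/37.43 = 22.15 mg/L.
Initial deficit D₀ = C_s − DO₀ = 9.54 − 7.251 = 2.289 mg/L.
t_c = (1/0.6350) ln[(0.755/0.120)(1 − 2.289×0.6350/(0.120×22.15))] = 1.575 × ln(2.852) = 1.650 d.
D_c = (0.120/0.755) × 22.15 × e^(−0.120×1.650) = 0.1589 × 22.15 × 0.8203 = 2.889 mg/L.
Minimum DO = 9.54 − 2.889 = 6.651 mg/L.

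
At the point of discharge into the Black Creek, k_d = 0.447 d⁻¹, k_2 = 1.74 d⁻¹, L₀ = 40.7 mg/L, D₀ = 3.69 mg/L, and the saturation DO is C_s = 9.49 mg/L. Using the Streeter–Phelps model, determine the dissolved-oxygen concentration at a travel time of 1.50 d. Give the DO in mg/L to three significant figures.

DO ≈ 3.06 mg/L

k_d L₀/(k_2−k_d) = 0.447×40.7/(1.74−0.447) = 18.19/1.293 = 14.07 mg/L.
e^(−k_d t) = e^(−0.447×1.500) = 0.5115; e^(−k_2 t) = e^(−1.74×1.500) = 0.07353.
D = 14.07 × (0.5115 − 0.07353) + 3.69 × 0.07353 = 6.162 + 0.2713 = 6.433 mg/L.
DO = C_s − D = 9.49 − 6.433 = 3.057 mg/L.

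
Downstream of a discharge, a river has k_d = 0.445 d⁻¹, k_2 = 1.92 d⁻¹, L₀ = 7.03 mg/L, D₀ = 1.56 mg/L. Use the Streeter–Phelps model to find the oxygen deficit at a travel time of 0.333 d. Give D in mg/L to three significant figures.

k_d L₀/(k_2−k_d) = 0.445×7.03/(1.92−0.445) = 3.128/1.475 = 2.121 mg/L.
e^(−k_d t) = e^(−0.445×0.3330) = 0.8623; e^(−k_2 t) = e^(−1.92×0.3330) = 0.5276.
D = 2.121 × (0.8623 − 0.5276) + 1.56 × 0.5276 = 0.7097 + 0.8231 = 1.533 mg/L.

D ≈ 1.53 mg/L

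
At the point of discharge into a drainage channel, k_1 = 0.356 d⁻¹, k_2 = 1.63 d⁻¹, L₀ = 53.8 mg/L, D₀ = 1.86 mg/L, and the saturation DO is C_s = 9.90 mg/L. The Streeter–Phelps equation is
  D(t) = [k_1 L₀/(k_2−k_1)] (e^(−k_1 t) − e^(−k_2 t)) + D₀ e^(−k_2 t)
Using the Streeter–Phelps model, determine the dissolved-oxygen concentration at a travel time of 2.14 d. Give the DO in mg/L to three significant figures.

k_1 L₀/(k_2−k_1) = 0.356×53.8/(1.63−0.356) = 19.15/1.274 = 15.03 mg/L.
e^(−k_1 t) = e^(−0.356×2.140) = 0.4668; e^(−k_2 t) = e^(−1.63×2.140) = 0.03056.
D = 15.03 × (0.4668 − 0.03056) + 1.86 × 0.03056 = 6.558 + 0.05683 = 6.615 mg/L.
DO = C_s − D = 9.90 − 6.615 = 3.285 mg/L.

DO ≈ 3.28 mg/L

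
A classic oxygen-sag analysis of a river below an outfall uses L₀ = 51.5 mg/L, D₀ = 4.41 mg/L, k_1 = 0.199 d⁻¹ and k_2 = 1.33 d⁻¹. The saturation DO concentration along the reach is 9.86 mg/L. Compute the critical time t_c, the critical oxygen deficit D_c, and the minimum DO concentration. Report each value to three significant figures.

With k_2/k_1 = 6.683 and 1 − D₀(k_2−k_1)/(k_1 L₀) = 0.5133,
t_c = ln(6.683 × 0.5133) / (1.33 − 0.199) = ln(3.431) / 1.131 = 1.233/1.131 = 1.090 d.
L(t_c) = L₀ e^(−k_1 t_c) = 51.5 × 0.8050 = 41.46 mg/L, and at the critical point k_2 D_c = k_1 L, so D_c = (0.199/1.33) × 41.46 = 6.203 mg/L.
Minimum DO = C_s − D_c = 9.86 − 6.203 = 3.657 mg/L.

t_c ≈ 1.09 d; D_c ≈ 6.20 mg/L; min DO ≈ 3.66 mg/L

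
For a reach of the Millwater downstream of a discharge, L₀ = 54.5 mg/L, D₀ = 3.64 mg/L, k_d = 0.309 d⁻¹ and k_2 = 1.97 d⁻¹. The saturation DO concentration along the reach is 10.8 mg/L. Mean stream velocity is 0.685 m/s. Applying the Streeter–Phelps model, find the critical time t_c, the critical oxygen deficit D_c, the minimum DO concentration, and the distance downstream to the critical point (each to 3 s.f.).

t_c ≈ 0.847 d; D_c ≈ 6.58 mg/L; min DO ≈ 4.22 mg/L; x_c ≈ 50.2 km

At the critical point dD/dt = 0, so k_d L₀ e^(−k_d t) = k_2 D. Substituting D(t) from the Streeter–Phelps equation and solving for t gives
t_c = ln[(k_2/k_d)(1 − D₀(k_2−k_d)/(k_d L₀))] / (k_2−k_d).
Here k_2−k_d = 1.661 d⁻¹ and 1 − D₀(k_2−k_d)/(k_d L₀) = 1 − 3.64×1.661/(0.309×54.5) = 0.6410, so
t_c = ln(6.375 × 0.6410) / 1.661 = 1.408 / 1.661 = 0.8475 d.
L(t_c) = L₀ e^(−k_d t_c) = 54.5 × 0.7696 = 41.94 mg/L, and at the critical point k_2 D_c = k_d L, so D_c = (0.309/1.97) × 41.94 = 6.579 mg/L.
Minimum DO = C_s − D_c = 10.8 − 6.579 = 4.221 mg/L.
x_c = v t_c = 0.685 m/s × 0.8475 d × 86400 s/d = 50160 m ≈ 50.2 km.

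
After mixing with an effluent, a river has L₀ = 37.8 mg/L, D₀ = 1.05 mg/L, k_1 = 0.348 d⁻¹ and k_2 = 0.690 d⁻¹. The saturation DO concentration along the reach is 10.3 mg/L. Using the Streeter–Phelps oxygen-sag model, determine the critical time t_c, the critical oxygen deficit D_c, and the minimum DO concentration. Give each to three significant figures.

t_c ≈ 1.92 d; D_c ≈ 9.77 mg/L; min DO ≈ 0.528 mg/L

At the critical point dD/dt = 0, so k_1 L₀ e^(−k_1 t) = k_2 D. Substituting D(t) from the Streeter–Phelps equation and solving for t gives
t_c = ln[(k_2/k_1)(1 − D₀(k_2−k_1)/(k_1 L₀))] / (k_2−k_1).
Here k_2−k_1 = 0.3420 d⁻¹ and 1 − D₀(k_2−k_1)/(k_1 L₀) = 1 − 1.05×0.3420/(0.348×37.8) = 0.9727, so
t_c = ln(1.983 × 0.9727) / 0.3420 = 0.6568 / 0.3420 = 1.920 d.
L(t_c) = L₀ e^(−k_1 t_c) = 37.8 × 0.5126 = 19.37 mg/L, and at the critical point k_2 D_c = k_1 L, so D_c = (0.348/0.690) × 19.37 = 9.772 mg/L.
Minimum DO = C_s − D_c = 10.3 − 9.772 = 0.5283 mg/L.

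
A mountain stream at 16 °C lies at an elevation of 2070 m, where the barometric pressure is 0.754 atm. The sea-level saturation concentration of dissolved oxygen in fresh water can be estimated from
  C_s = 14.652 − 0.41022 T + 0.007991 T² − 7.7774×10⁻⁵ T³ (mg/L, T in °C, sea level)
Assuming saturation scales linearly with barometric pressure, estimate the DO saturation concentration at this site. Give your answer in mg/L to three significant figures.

At sea level: C_s = 14.652 − 0.41022×16 + 0.007991×16² − 7.7774×10⁻⁵×16³ = 9.816 mg/L.
Pressure correction: C_s' = 9.816 × 0.754 = 7.401 mg/L.

C_s ≈ 7.40 mg/L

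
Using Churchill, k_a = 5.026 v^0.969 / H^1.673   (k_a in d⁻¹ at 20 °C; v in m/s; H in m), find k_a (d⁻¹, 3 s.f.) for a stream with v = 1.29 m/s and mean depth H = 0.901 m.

k_a = 5.026 × 1.29^0.969 / 0.901^1.673 = 5.026 × 1.280 / 0.8400 = 7.658 d⁻¹.

k_a ≈ 7.66 d⁻¹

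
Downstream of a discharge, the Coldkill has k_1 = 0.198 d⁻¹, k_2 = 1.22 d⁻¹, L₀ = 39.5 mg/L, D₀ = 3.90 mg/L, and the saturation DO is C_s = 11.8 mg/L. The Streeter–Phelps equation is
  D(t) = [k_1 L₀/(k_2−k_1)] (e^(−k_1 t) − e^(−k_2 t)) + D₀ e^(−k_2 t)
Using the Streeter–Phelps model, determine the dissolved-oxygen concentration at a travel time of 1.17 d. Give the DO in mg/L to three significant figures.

DO ≈ 6.63 mg/L

k_1 L₀/(k_2−k_1) = 0.198×39.5/(1.22−0.198) = 7.821/1.022 = 7.653 mg/L.
e^(−k_1 t) = e^(−0.198×1.170) = 0.7932; e^(−k_2 t) = e^(−1.22×1.170) = 0.2399.
D = 7.653 × (0.7932 − 0.2399) + 3.90 × 0.2399 = 4.234 + 0.9357 = 5.170 mg/L.
DO = C_s − D = 11.8 − 5.170 = 6.630 mg/L.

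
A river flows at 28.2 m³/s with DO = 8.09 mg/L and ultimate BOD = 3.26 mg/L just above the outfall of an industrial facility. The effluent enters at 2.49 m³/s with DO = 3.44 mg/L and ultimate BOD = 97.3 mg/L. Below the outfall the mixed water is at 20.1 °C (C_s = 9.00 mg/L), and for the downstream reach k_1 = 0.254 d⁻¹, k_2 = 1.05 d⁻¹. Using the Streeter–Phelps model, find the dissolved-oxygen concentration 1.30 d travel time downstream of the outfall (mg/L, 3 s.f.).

Mixed DO = (28.2×8.09 + 2.49×3.44)/(28.2+2.49) = 236.7/30.69 = 7.713 mg/L.
Mixed L₀ = (28.2×3.26 + 2.49×97.3)/(30.69) = 334.2/30.69 = 10.89 mg/L.
Initial deficit D₀ = C_s − DO₀ = 9.00 − 7.713 = 1.287 mg/L.
D(1.30) = [0.254×10.89/(1.05−0.254)](e^(−0.254×1.30) − e^(−1.05×1.30)) + 1.287 e^(−1.05×1.30)
= 3.475 × (0.7188 − 0.2554) + 1.287 × 0.2554 = 1.939 mg/L.
DO = 9.00 − 1.939 = 7.061 mg/L.

DO ≈ 7.06 mg/L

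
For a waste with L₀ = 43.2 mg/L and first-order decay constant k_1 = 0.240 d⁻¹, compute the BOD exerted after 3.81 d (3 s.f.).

y ≈ 25.9 mg/L

y_t = L₀(1 − e^(−k_1 t)) = 43.2 × (1 − e^(−0.240×3.81))
= 43.2 × (1 − 0.4008) = 43.2 × 0.5992 = 25.89 mg/L.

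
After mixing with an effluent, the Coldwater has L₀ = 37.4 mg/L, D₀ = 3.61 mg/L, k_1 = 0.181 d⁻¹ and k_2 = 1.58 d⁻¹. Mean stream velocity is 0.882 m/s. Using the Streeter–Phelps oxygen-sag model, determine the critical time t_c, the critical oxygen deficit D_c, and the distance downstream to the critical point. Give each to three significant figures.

t_c ≈ 0.569 d; D_c ≈ 3.87 mg/L; x_c ≈ 43.4 km

With k_2/k_1 = 8.729 and 1 − D₀(k_2−k_1)/(k_1 L₀) = 0.2539,
t_c = ln(8.729 × 0.2539) / (1.58 − 0.181) = ln(2.217) / 1.399 = 0.7960/1.399 = 0.5690 d.
L(t_c) = L₀ e^(−k_1 t_c) = 37.4 × 0.9021 = 33.74 mg/L, and at the critical point k_2 D_c = k_1 L, so D_c = (0.181/1.58) × 33.74 = 3.865 mg/L.
x_c = v t_c = 0.882 m/s × 0.5690 d × 86400 s/d = 43360 m ≈ 43.4 km.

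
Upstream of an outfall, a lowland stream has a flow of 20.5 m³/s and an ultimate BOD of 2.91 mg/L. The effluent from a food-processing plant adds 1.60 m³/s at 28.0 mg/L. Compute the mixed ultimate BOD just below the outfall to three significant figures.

4.73 mg/L

Flow-weighted mixing: C = (Q_r C_r + Q_w C_w)/(Q_r + Q_w)
= (20.5×2.91 + 1.60×28.0)/(20.5 + 1.60) = 104.5/22.10 = 4.726 mg/L.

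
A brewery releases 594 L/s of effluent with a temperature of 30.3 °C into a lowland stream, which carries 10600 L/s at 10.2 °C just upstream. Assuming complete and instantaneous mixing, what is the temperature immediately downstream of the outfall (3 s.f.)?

11.3 °C

Flow-weighted mixing: C = (Q_r C_r + Q_w C_w)/(Q_r + Q_w)
= (10600×10.2 + 594×30.3)/(10600 + 594) = 126100/11190 = 11.27 °C.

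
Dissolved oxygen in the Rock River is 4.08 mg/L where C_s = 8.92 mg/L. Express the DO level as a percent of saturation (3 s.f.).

45.7 % saturation

% saturation = C/C_s × 100 = 4.08/8.92 × 100 = 45.7 %.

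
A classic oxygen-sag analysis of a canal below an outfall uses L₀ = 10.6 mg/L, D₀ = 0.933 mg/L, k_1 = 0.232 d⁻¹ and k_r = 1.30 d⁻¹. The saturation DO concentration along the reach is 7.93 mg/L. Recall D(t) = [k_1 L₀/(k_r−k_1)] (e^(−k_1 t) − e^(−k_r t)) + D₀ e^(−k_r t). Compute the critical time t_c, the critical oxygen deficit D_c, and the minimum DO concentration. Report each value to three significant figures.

t_c ≈ 1.13 d; D_c ≈ 1.46 mg/L; min DO ≈ 6.47 mg/L

With k_r/k_1 = 5.603 and 1 − D₀(k_r−k_1)/(k_1 L₀) = 0.5948,
t_c = ln(5.603 × 0.5948) / (1.30 − 0.232) = ln(3.333) / 1.068 = 1.204/1.068 = 1.127 d.
D_c = (k_1/k_r) L₀ e^(−k_1 t_c) = (0.232/1.30) × 10.6 × e^(−0.232×1.127) = 0.1785 × 10.6 × 0.7699 = 1.456 mg/L.
Minimum DO = C_s − D_c = 7.93 − 1.456 = 6.474 mg/L.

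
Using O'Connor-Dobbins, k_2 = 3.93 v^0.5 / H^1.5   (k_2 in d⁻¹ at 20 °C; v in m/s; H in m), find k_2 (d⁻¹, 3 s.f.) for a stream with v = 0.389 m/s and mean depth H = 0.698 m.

k_2 = 3.93 × 0.389^0.5 / 0.698^1.5 = 3.93 × 0.6237 / 0.5832 = 4.203 d⁻¹.

k_2 ≈ 4.20 d⁻¹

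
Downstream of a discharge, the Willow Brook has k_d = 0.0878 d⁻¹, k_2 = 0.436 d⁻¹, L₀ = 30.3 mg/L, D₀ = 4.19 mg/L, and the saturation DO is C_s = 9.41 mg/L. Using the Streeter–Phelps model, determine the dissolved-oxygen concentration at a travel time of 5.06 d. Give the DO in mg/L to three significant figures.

k_d L₀/(k_2−k_d) = 0.0878×30.3/(0.436−0.0878) = 2.660/0.3482 = 7.640 mg/L.
e^(−k_d t) = e^(−0.0878×5.060) = 0.6413; e^(−k_2 t) = e^(−0.436×5.060) = 0.1101.
D = 7.640 × (0.6413 − 0.1101) + 4.19 × 0.1101 = 4.058 + 0.4614 = 4.520 mg/L.
DO = C_s − D = 9.41 − 4.520 = 4.890 mg/L.

DO ≈ 4.89 mg/L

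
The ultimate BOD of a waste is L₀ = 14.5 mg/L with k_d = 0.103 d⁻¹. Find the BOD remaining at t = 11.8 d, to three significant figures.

L_t = L₀ e^(−k_d t) = 14.5 × e^(−0.103×11.8) = 14.5 × 0.2966 = 4.301 mg/L.

L ≈ 4.30 mg/L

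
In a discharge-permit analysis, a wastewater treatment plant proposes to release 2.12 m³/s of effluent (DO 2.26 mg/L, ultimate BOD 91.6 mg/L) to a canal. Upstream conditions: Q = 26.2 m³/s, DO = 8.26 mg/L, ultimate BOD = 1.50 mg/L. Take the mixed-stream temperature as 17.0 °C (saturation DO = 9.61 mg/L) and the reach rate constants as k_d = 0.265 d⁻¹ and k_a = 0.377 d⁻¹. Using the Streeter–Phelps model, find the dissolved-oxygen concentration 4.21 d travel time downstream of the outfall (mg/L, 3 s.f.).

DO ≈ 6.84 mg/L

Mixed DO = (26.2×8.26 + 2.12×2.26)/(26.2+2.12) = 221.2/28.32 = 7.811 mg/L.
Mixed L₀ = (26.2×1.50 + 2.12×91.6)/(28.32) = 233.5/28.32 = 8.245 mg/L.
Initial deficit D₀ = C_s − DO₀ = 9.61 − 7.811 = 1.799 mg/L.
D(4.21) = [0.265×8.245/(0.377−0.265)](e^(−0.265×4.21) − e^(−0.377×4.21)) + 1.799 e^(−0.377×4.21)
= 19.51 × (0.3277 − 0.2045) + 1.799 × 0.2045 = 2.771 mg/L.
DO = 9.61 − 2.771 = 6.839 mg/L.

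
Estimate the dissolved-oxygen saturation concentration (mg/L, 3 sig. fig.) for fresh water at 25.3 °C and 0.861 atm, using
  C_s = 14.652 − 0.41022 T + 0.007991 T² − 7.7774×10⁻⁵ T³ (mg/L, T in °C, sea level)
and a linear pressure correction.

C_s ≈ 7.00 mg/L

At sea level: C_s = 14.652 − 0.41022×25.3 + 0.007991×25.3² − 7.7774×10⁻⁵×25.3³ = 8.129 mg/L.
Pressure correction: C_s' = 8.129 × 0.861 = 6.999 mg/L.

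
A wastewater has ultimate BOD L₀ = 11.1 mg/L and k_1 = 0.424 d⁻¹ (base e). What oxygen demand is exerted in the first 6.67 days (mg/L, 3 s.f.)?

y_t = L₀(1 − e^(−k_1 t)) = 11.1 × (1 − e^(−0.424×6.67))
= 11.1 × (1 − 0.05913) = 11.1 × 0.9409 = 10.44 mg/L.

y ≈ 10.4 mg/L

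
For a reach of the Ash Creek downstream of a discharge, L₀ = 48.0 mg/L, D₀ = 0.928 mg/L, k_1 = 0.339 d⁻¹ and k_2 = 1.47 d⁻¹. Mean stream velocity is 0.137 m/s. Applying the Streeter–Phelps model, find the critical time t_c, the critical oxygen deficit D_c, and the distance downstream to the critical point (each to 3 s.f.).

t_c = [1/(k_2−k_1)] ln[(k_2/k_1)(1 − D₀(k_2−k_1)/(k_1 L₀))]
= [1/(1.47−0.339)] ln[(1.47/0.339)(1 − 0.928×1.131/(0.339×48.0))]
= (1/1.131) ln[4.336 × 0.9355] = 0.8842 × ln(4.057) = 0.8842 × 1.400 = 1.238 d.
L(t_c) = L₀ e^(−k_1 t_c) = 48.0 × 0.6572 = 31.55 mg/L, and at the critical point k_2 D_c = k_1 L, so D_c = (0.339/1.47) × 31.55 = 7.275 mg/L.
x_c = v t_c = 0.137 m/s × 1.238 d × 86400 s/d = 14660 m ≈ 14.7 km.

t_c ≈ 1.24 d; D_c ≈ 7.28 mg/L; x_c ≈ 14.7 km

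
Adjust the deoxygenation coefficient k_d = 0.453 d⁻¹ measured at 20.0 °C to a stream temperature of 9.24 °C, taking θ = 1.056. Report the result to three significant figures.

k_d(T₂) = k_d(T₁) · θ^(T₂−T₁) = 0.453 × 1.056^(9.24−20.0)
= 0.453 × 1.056^-10.8 = 0.453 × 0.5564 = 0.2520 d⁻¹.

k_d ≈ 0.252 d⁻¹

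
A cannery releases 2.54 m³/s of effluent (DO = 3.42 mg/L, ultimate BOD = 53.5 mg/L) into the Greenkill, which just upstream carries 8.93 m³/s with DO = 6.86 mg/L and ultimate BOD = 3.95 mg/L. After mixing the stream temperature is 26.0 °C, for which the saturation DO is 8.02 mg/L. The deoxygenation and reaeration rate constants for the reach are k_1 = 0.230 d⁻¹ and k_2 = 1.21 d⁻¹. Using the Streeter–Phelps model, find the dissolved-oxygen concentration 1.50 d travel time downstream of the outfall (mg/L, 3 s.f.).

DO ≈ 5.80 mg/L

Mixed DO = (8.93×6.86 + 2.54×3.42)/(8.93+2.54) = 69.95/11.47 = 6.098 mg/L.
Mixed L₀ = (8.93×3.95 + 2.54×53.5)/(11.47) = 171.2/11.47 = 14.92 mg/L.
Initial deficit D₀ = C_s − DO₀ = 8.02 − 6.098 = 1.922 mg/L.
D(1.50) = [0.230×14.92/(1.21−0.230)](e^(−0.230×1.50) − e^(−1.21×1.50)) + 1.922 e^(−1.21×1.50)
= 3.502 × (0.7082 − 0.1628) + 1.922 × 0.1628 = 2.223 mg/L.
DO = 8.02 − 2.223 = 5.797 mg/L.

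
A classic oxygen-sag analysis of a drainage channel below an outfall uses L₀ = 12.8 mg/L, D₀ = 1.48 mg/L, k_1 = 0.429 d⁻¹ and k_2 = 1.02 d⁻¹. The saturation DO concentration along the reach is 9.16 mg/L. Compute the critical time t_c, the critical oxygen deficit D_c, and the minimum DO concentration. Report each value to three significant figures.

t_c ≈ 1.17 d; D_c ≈ 3.26 mg/L; min DO ≈ 5.90 mg/L

With k_2/k_1 = 2.378 and 1 − D₀(k_2−k_1)/(k_1 L₀) = 0.8407,
t_c = ln(2.378 × 0.8407) / (1.02 − 0.429) = ln(1.999) / 0.5910 = 0.6926/0.5910 = 1.172 d.
L(t_c) = L₀ e^(−k_1 t_c) = 12.8 × 0.6049 = 7.742 mg/L, and at the critical point k_2 D_c = k_1 L, so D_c = (0.429/1.02) × 7.742 = 3.256 mg/L.
Minimum DO = C_s − D_c = 9.16 − 3.256 = 5.904 mg/L.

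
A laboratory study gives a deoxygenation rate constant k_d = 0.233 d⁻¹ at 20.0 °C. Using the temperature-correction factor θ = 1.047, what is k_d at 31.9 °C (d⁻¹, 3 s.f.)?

k_d ≈ 0.402 d⁻¹

k_d(T₂) = k_d(T₁) · θ^(T₂−T₁) = 0.233 × 1.047^(31.9−20.0)
= 0.233 × 1.047^11.9 = 0.233 × 1.727 = 0.4025 d⁻¹.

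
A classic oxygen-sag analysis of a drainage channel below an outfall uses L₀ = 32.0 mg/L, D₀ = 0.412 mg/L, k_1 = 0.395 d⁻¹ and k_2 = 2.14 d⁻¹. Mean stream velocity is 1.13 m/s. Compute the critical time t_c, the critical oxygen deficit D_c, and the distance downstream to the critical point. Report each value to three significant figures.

t_c ≈ 0.935 d; D_c ≈ 4.08 mg/L; x_c ≈ 91.3 km

At the critical point dD/dt = 0, so k_1 L₀ e^(−k_1 t) = k_2 D. Substituting D(t) from the Streeter–Phelps equation and solving for t gives
t_c = ln[(k_2/k_1)(1 − D₀(k_2−k_1)/(k_1 L₀))] / (k_2−k_1).
Here k_2−k_1 = 1.745 d⁻¹ and 1 − D₀(k_2−k_1)/(k_1 L₀) = 1 − 0.412×1.745/(0.395×32.0) = 0.9431, so
t_c = ln(5.418 × 0.9431) / 1.745 = 1.631 / 1.745 = 0.9347 d.
D_c = (k_1/k_2) L₀ e^(−k_1 t_c) = (0.395/2.14) × 32.0 × e^(−0.395×0.9347) = 0.1846 × 32.0 × 0.6913 = 4.083 mg/L.
x_c = v t_c = 1.13 m/s × 0.9347 d × 86400 s/d = 91260 m ≈ 91.3 km.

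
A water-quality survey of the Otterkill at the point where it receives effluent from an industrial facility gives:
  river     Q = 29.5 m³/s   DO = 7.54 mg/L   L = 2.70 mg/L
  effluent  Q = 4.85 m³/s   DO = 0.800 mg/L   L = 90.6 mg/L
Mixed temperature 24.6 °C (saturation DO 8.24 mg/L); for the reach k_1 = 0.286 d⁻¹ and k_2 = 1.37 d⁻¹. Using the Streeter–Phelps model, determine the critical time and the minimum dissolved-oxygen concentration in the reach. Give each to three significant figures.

Mixed DO = (29.5×7.54 + 4.85×0.800)/(29.5+4.85) = 226.3/34.35 = 6.588 mg/L.
Mixed L₀ = (29.5×2.70 + 4.85×90.6)/(34.35) = 519.1/34.35 = 15.11 mg/L.
Initial deficit D₀ = C_s − DO₀ = 8.24 − 6.588 = 1.652 mg/L.
t_c = (1/1.084) ln[(1.37/0.286)(1 − 1.652×1.084/(0.286×15.11))] = 0.9225 × ln(2.806) = 0.9517 d.
D_c = (0.286/1.37) × 15.11 × e^(−0.286×0.9517) = 0.2088 × 15.11 × 0.7617 = 2.403 mg/L.
Minimum DO = 8.24 − 2.403 = 5.837 mg/L.

t_c ≈ 0.952 d; minimum DO ≈ 5.84 mg/L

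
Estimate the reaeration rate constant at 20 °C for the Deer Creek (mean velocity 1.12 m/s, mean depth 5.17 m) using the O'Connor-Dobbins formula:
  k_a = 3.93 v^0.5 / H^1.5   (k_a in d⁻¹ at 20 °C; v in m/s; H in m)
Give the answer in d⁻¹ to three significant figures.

k_a ≈ 0.354 d⁻¹

k_a = 3.93 × 1.12^0.5 / 5.17^1.5 = 3.93 × 1.058 / 11.76 = 0.3538 d⁻¹.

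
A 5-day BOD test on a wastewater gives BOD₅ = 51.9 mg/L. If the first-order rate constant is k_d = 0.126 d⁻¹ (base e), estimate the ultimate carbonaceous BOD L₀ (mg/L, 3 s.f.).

L₀ ≈ 111 mg/L

BOD₅ = L₀(1 − e^(−5k_d)) ⇒ L₀ = BOD₅ / (1 − e^(−5×0.126))
= 51.9 / (1 − 0.5326) = 51.9 / 0.4674 = 111.0 mg/L.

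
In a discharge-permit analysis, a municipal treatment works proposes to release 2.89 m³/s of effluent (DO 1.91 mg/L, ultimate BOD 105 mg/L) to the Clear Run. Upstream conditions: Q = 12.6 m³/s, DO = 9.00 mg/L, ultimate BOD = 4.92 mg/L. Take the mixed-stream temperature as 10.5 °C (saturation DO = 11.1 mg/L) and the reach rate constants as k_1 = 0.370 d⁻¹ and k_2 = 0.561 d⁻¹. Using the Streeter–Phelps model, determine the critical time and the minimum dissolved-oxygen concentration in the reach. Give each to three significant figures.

t_c ≈ 1.77 d; minimum DO ≈ 3.02 mg/L

Mixed DO = (12.6×9.00 + 2.89×1.91)/(12.6+2.89) = 118.9/15.49 = 7.677 mg/L.
Mixed L₀ = (12.6×4.92 + 2.89×105)/(15.49) = 365.4/15.49 = 23.59 mg/L.
Initial deficit D₀ = C_s − DO₀ = 11.1 − 7.677 = 3.423 mg/L.
t_c = (1/0.1910) ln[(0.561/0.370)(1 − 3.423×0.1910/(0.370×23.59))] = 5.236 × ln(1.403) = 1.772 d.
D_c = (0.370/0.561) × 23.59 × e^(−0.370×1.772) = 0.6595 × 23.59 × 0.5192 = 8.079 mg/L.
Minimum DO = 11.1 − 8.079 = 3.021 mg/L.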